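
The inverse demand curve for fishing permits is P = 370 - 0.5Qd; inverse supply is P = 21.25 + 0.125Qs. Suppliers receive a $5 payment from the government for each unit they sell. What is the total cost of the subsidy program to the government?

Pre-subsidy: 370 - 0.5Q = 21.25 + 0.125Q gives Q* = 558 and P* = 91.
With the subsidy, sellers receive Ps = Pb + 5 for each unit, where Pb is the price buyers pay.
On the curves, Pb = 370 - 0.5Q and Ps = 21.25 + 0.125Q; the wedge Ps − Pb = 5 gives 21.25 + 0.125Q − (370 - 0.5Q) = 5, so Q' = 566.
Then Pb = 370 − 0.5·566 = 87 and Ps = 21.25 + 0.125·566 = 92.
Government outlay = subsidy × quantity = 5 × 566 = 2830.

Government cost = $2830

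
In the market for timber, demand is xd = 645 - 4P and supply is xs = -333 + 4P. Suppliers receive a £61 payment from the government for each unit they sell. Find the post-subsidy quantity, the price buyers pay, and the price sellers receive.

x' = 278; buyers pay £91.75; sellers receive £152.75

Pre-subsidy: 645 - 4P = -333 + 4P gives P* = 122.25, x* = 156.
With the subsidy, sellers receive Ps = Pb + 61 for each unit, where Pb is the price buyers pay.
Supply in terms of Pb becomes xs = -333 + 4(Pb + 61) = -89 + 4Pb. Setting this equal to demand: 645 - 4Pb = -89 + 4Pb, so Pb = 91.75.
Sellers receive Ps = 91.75 + 61 = 152.75; x' = 645 − 4·91.75 = 278.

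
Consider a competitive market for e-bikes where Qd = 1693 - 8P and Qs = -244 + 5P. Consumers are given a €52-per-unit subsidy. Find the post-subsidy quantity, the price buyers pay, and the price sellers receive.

Q' = 661; buyers pay €129; sellers receive €181

Pre-subsidy: 1693 - 8P = -244 + 5P gives P* = 149, Q* = 501.
With the rebate, buyers effectively pay Pb = Ps − 52, where Ps is the price sellers receive.
Demand in terms of Ps becomes Qd = 1693 − 8(Ps − 52) = 2109 - 8Ps. Setting this equal to supply: 2109 - 8Ps = -244 + 5Ps, so Ps = 181.
Buyers pay Pb = 181 − 52 = 129; Q' = -244 + 5·181 = 661.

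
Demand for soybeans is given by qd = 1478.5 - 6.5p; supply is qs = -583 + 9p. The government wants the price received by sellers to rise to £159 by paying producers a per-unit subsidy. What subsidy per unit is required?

At a seller price of 159, quantity supplied is -583 + 9·159 = 848.
Buyers absorb 848 only when they pay pb with 1478.5 − 6.5·pb = 848, i.e. pb = 97.
s = ps − pb = 159 − 97 = 62.

Required subsidy s = £62 per unit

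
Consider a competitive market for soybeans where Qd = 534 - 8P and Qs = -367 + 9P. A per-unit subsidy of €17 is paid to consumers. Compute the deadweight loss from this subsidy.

Pre-subsidy: 534 - 8P = -367 + 9P gives P* = 53, Q* = 110.
With the rebate, buyers effectively pay Pb = Ps − 17, where Ps is the price sellers receive.
Demand in terms of Ps becomes Qd = 534 − 8(Ps − 17) = 670 - 8Ps. Setting this equal to supply: 670 - 8Ps = -367 + 9Ps, so Ps = 61.
Buyers pay Pb = 61 − 17 = 44; Q' = -367 + 9·61 = 182.
The subsidy expands output by 182 − 110 = 72 past the efficient level; on those units the gap between marginal cost and willingness to pay runs from 0 up to 17.
DWL = ½ × 17 × 72 = 612.

Deadweight loss = €612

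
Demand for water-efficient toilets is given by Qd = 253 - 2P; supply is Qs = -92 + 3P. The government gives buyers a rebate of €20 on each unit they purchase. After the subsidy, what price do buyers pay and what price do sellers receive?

Pre-subsidy: 253 - 2P = -92 + 3P gives P* = 69, Q* = 115.
With the rebate, buyers effectively pay Pb = Ps − 20, where Ps is the price sellers receive.
Demand in terms of Ps becomes Qd = 253 − 2(Ps − 20) = 293 - 2Ps. Setting this equal to supply: 293 - 2Ps = -92 + 3Ps, so Ps = 77.
Buyers pay Pb = 77 − 20 = 57; Q' = -92 + 3·77 = 139.

Buyers pay €57; sellers receive €77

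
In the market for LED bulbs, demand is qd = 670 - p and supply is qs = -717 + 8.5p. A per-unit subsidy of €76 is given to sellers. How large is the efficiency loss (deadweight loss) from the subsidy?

Pre-subsidy: 670 - p = -717 + 8.5p gives p* = 146, q* = 524.
With the subsidy, sellers receive ps = pb + 76 for each unit, where pb is the price buyers pay.
Supply in terms of pb becomes qs = -717 + 8.5(pb + 76) = -71 + 8.5pb. Setting this equal to demand: 670 - pb = -71 + 8.5pb, so pb = 78.
Sellers receive ps = 78 + 76 = 154; q' = 670 − 1·78 = 592.
The subsidy expands output by 592 − 524 = 68 past the efficient level; on those units the gap between marginal cost and willingness to pay runs from 0 up to 76.
DWL = ½ × 76 × 68 = 2584.

Deadweight loss = €2584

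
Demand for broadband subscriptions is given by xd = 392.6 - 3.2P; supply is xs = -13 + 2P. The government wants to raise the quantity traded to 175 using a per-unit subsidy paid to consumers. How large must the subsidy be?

At x = 175, invert demand for the buyer price: Pb = (392.6 − 175)/3.2 = 68; invert supply for the seller price: Ps = (175 − (-13))/2 = 94.
The subsidy must fill the gap: s = Ps − Pb = 94 − 68 = 26.

Required subsidy s = 26 per unit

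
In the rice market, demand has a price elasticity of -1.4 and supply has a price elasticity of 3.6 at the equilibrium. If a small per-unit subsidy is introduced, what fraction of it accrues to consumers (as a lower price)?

Consumer share = 0.72

For a small subsidy around the equilibrium, the benefit split depends on the relative slopes, which at a point are proportional to the elasticities.
Buyer share = εs/(εs + |εd|) = 3.6/(3.6 + 1.4) = 0.72; seller share = |εd|/(εs + |εd|) = 0.28.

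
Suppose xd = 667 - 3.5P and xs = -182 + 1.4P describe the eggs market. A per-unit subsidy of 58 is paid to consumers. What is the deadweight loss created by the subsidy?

Deadweight loss = 1682

Pre-subsidy: 667 - 3.5P = -182 + 1.4P gives P* = 8490/49, x* = 424/7.
With the rebate, buyers effectively pay Pb = Ps − 58, where Ps is the price sellers receive.
Demand in terms of Ps becomes xd = 667 − 3.5(Ps − 58) = 870 - 3.5Ps. Setting this equal to supply: 870 - 3.5Ps = -182 + 1.4Ps, so Ps = 10520/49.
Buyers pay Pb = 10520/49 − 58 = 7678/49; x' = -182 + 1.4·(10520/49) = 830/7.
The subsidy expands output by 830/7 − 424/7 = 58 past the efficient level; on those units the gap between marginal cost and willingness to pay runs from 0 up to 58.
DWL = ½ × 58 × 58 = 1682.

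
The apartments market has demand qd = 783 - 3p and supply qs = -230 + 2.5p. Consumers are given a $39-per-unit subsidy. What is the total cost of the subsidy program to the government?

Government cost = 121680/11

Pre-subsidy: 783 - 3p = -230 + 2.5p gives p* = 2026/11, q* = 2535/11.
With the rebate, buyers effectively pay pb = ps − 39, where ps is the price sellers receive.
Demand in terms of ps becomes qd = 783 − 3(ps − 39) = 900 - 3ps. Setting this equal to supply: 900 - 3ps = -230 + 2.5ps, so ps = 2260/11.
Buyers pay pb = 2260/11 − 39 = 1831/11; q' = -230 + 2.5·(2260/11) = 3120/11.
Government outlay = subsidy × quantity = 39 × 3120/11 = 121680/11.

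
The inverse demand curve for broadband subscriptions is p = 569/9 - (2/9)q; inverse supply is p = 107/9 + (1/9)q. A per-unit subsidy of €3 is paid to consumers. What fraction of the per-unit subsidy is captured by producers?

Producer share = 1/3

Pre-subsidy: 569/9 - (2/9)q = 107/9 + (1/9)q gives q* = 154 and p* = 29.
With the rebate, buyers effectively pay pb = ps − 3, where ps is the price sellers receive.
On the curves, pb = 569/9 - (2/9)q and ps = 107/9 + (1/9)q; the wedge ps − pb = 3 gives 107/9 + (1/9)q − (569/9 - (2/9)q) = 3, so q' = 163.
Then pb = 569/9 − (2/9)·163 = 27 and ps = 107/9 + (1/9)·163 = 30.
Buyers' price falls by p* − pb = 29 − 27 = 2; sellers' price rises by ps − p* = 30 − 29 = 1.
So producers capture 1/3 = 1/3 of each unit of subsidy.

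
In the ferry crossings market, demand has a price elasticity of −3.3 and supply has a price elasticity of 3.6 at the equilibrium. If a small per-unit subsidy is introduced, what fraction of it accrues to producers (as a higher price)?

Producer share = 11/23

For a small subsidy around the equilibrium, the benefit split depends on the relative slopes, which at a point are proportional to the elasticities.
Buyer share = εs/(εs + |εd|) = 3.6/(3.6 + 3.3) = 12/23; seller share = |εd|/(εs + |εd|) = 11/23.
So producers capture 11/23 of the subsidy.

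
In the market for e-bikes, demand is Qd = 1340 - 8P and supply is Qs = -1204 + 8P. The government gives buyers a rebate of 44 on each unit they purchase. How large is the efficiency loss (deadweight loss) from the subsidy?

Pre-subsidy: 1340 - 8P = -1204 + 8P gives P* = 159, Q* = 68.
With the rebate, buyers effectively pay Pb = Ps − 44, where Ps is the price sellers receive.
Demand in terms of Ps becomes Qd = 1340 − 8(Ps − 44) = 1692 - 8Ps. Setting this equal to supply: 1692 - 8Ps = -1204 + 8Ps, so Ps = 181.
Buyers pay Pb = 181 − 44 = 137; Q' = -1204 + 8·181 = 244.
The subsidy expands output by 244 − 68 = 176 past the efficient level; on those units the gap between marginal cost and willingness to pay runs from 0 up to 44.
DWL = ½ × 44 × 176 = 3872.

Deadweight loss = 3872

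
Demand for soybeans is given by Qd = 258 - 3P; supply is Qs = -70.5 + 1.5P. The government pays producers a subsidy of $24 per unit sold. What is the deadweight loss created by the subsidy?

Deadweight loss = $288

Pre-subsidy: 258 - 3P = -70.5 + 1.5P gives P* = 73, Q* = 39.
With the subsidy, sellers receive Ps = Pb + 24 for each unit, where Pb is the price buyers pay.
Supply in terms of Pb becomes Qs = -70.5 + 1.5(Pb + 24) = -34.5 + 1.5Pb. Setting this equal to demand: 258 - 3Pb = -34.5 + 1.5Pb, so Pb = 65.
Sellers receive Ps = 65 + 24 = 89; Q' = 258 − 3·65 = 63.
The subsidy expands output by 63 − 39 = 24 past the efficient level; on those units the gap between marginal cost and willingness to pay runs from 0 up to 24.
DWL = ½ × 24 × 24 = 288.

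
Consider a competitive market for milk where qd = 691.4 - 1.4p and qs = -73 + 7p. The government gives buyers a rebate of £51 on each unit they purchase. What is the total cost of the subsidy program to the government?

Pre-subsidy: 691.4 - 1.4p = -73 + 7p gives p* = 91, q* = 564.
With the rebate, buyers effectively pay pb = ps − 51, where ps is the price sellers receive.
Demand in terms of ps becomes qd = 691.4 − 1.4(ps − 51) = 762.8 - 1.4ps. Setting this equal to supply: 762.8 - 1.4ps = -73 + 7ps, so ps = 99.5.
Buyers pay pb = 99.5 − 51 = 48.5; q' = -73 + 7·99.5 = 623.5.
Government outlay = subsidy × quantity = 51 × 623.5 = 31798.5.

Government cost = £31798.5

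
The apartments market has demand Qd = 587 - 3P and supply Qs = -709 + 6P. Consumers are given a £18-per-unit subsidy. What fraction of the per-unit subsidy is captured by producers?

Producer share = 1/3

Pre-subsidy: 587 - 3P = -709 + 6P gives P* = 144, Q* = 155.
With the rebate, buyers effectively pay Pb = Ps − 18, where Ps is the price sellers receive.
Demand in terms of Ps becomes Qd = 587 − 3(Ps − 18) = 641 - 3Ps. Setting this equal to supply: 641 - 3Ps = -709 + 6Ps, so Ps = 150.
Buyers pay Pb = 150 − 18 = 132; Q' = -709 + 6·150 = 191.
Buyers' price falls by P* − Pb = 144 − 132 = 12; sellers' price rises by Ps − P* = 150 − 144 = 6.
So producers capture 6/18 = 1/3 of each unit of subsidy.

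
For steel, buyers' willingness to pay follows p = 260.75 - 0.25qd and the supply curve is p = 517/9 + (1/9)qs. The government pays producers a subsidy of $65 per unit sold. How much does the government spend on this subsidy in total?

Government cost = $48295

Pre-subsidy: 260.75 - 0.25q = 517/9 + (1/9)q gives q* = 563 and p* = 120.
With the subsidy, sellers receive ps = pb + 65 for each unit, where pb is the price buyers pay.
On the curves, pb = 260.75 - 0.25q and ps = 517/9 + (1/9)q; the wedge ps − pb = 65 gives 517/9 + (1/9)q − (260.75 - 0.25q) = 65, so q' = 743.
Then pb = 260.75 − 0.25·743 = 75 and ps = 517/9 + (1/9)·743 = 140.
Government outlay = subsidy × quantity = 65 × 743 = 48295.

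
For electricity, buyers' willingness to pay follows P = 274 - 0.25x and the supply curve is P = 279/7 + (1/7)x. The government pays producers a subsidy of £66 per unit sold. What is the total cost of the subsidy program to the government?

Government cost = £50424

Pre-subsidy: 274 - 0.25x = 279/7 + (1/7)x gives x* = 596 and P* = 125.
With the subsidy, sellers receive Ps = Pb + 66 for each unit, where Pb is the price buyers pay.
On the curves, Pb = 274 - 0.25x and Ps = 279/7 + (1/7)x; the wedge Ps − Pb = 66 gives 279/7 + (1/7)x − (274 - 0.25x) = 66, so x' = 764.
Then Pb = 274 − 0.25·764 = 83 and Ps = 279/7 + (1/7)·764 = 149.
Government outlay = subsidy × quantity = 66 × 764 = 50424.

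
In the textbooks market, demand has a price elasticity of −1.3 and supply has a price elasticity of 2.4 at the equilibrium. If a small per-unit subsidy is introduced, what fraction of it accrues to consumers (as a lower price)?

Consumer share = 24/37

For a small subsidy around the equilibrium, the benefit split depends on the relative slopes, which at a point are proportional to the elasticities.
Buyer share = εs/(εs + |εd|) = 2.4/(2.4 + 1.3) = 24/37; seller share = |εd|/(εs + |εd|) = 13/37.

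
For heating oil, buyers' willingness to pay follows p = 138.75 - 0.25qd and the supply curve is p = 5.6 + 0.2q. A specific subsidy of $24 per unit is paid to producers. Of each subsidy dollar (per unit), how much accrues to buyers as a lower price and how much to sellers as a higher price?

Buyers gain 40/3 per unit; sellers gain 32/3 per unit

Pre-subsidy: 138.75 - 0.25q = 5.6 + 0.2q gives q* = 2663/9 and p* = 583/9.
With the subsidy, sellers receive ps = pb + 24 for each unit, where pb is the price buyers pay.
On the curves, pb = 138.75 - 0.25q and ps = 5.6 + 0.2q; the wedge ps − pb = 24 gives 5.6 + 0.2q − (138.75 - 0.25q) = 24, so q' = 3143/9.
Then pb = 138.75 − 0.25·(3143/9) = 463/9 and ps = 5.6 + 0.2·(3143/9) = 679/9.
Buyers' price falls by p* − pb = 583/9 − 463/9 = 40/3; sellers' price rises by ps − p* = 679/9 − 583/9 = 32/3.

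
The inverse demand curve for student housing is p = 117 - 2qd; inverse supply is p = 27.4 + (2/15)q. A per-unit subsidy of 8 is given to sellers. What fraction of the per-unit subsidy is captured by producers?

Producer share = 0.0625

Pre-subsidy: 117 - 2q = 27.4 + (2/15)q gives q* = 42 and p* = 33.
With the subsidy, sellers receive ps = pb + 8 for each unit, where pb is the price buyers pay.
On the curves, pb = 117 - 2q and ps = 27.4 + (2/15)q; the wedge ps − pb = 8 gives 27.4 + (2/15)q − (117 - 2q) = 8, so q' = 45.75.
Then pb = 117 − 2·45.75 = 25.5 and ps = 27.4 + (2/15)·45.75 = 33.5.
Buyers' price falls by p* − pb = 33 − 25.5 = 7.5; sellers' price rises by ps − p* = 33.5 − 33 = 0.5.
So producers capture 0.5/8 = 0.0625 of each unit of subsidy.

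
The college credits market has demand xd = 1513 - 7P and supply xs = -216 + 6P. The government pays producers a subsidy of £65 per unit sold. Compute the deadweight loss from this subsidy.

Pre-subsidy: 1513 - 7P = -216 + 6P gives P* = 133, x* = 582.
With the subsidy, sellers receive Ps = Pb + 65 for each unit, where Pb is the price buyers pay.
Supply in terms of Pb becomes xs = -216 + 6(Pb + 65) = 174 + 6Pb. Setting this equal to demand: 1513 - 7Pb = 174 + 6Pb, so Pb = 103.
Sellers receive Ps = 103 + 65 = 168; x' = 1513 − 7·103 = 792.
The subsidy expands output by 792 − 582 = 210 past the efficient level; on those units the gap between marginal cost and willingness to pay runs from 0 up to 65.
DWL = ½ × 65 × 210 = 6825.

Deadweight loss = £6825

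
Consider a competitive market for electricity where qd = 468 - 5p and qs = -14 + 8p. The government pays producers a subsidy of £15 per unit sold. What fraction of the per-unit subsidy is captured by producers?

Producer share = 5/13

Pre-subsidy: 468 - 5p = -14 + 8p gives p* = 482/13, q* = 3674/13.
With the subsidy, sellers receive ps = pb + 15 for each unit, where pb is the price buyers pay.
Supply in terms of pb becomes qs = -14 + 8(pb + 15) = 106 + 8pb. Setting this equal to demand: 468 - 5pb = 106 + 8pb, so pb = 362/13.
Sellers receive ps = 362/13 + 15 = 557/13; q' = 468 − 5·(362/13) = 4274/13.
Buyers' price falls by p* − pb = 482/13 − 362/13 = 120/13; sellers' price rises by ps − p* = 557/13 − 482/13 = 75/13.
So producers capture (75/13)/15 = 5/13 of each unit of subsidy.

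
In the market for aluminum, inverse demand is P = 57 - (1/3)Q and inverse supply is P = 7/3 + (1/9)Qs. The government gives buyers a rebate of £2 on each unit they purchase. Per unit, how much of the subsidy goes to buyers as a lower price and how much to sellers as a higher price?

Buyers gain £1.5 per unit; sellers gain £0.5 per unit

Pre-subsidy: 57 - (1/3)Q = 7/3 + (1/9)Q gives Q* = 123 and P* = 16.
With the rebate, buyers effectively pay Pb = Ps − 2, where Ps is the price sellers receive.
On the curves, Pb = 57 - (1/3)Q and Ps = 7/3 + (1/9)Q; the wedge Ps − Pb = 2 gives 7/3 + (1/9)Q − (57 - (1/3)Q) = 2, so Q' = 127.5.
Then Pb = 57 − (1/3)·127.5 = 14.5 and Ps = 7/3 + (1/9)·127.5 = 16.5.
Buyers' price falls by P* − Pb = 16 − 14.5 = 1.5; sellers' price rises by Ps − P* = 16.5 − 16 = 0.5.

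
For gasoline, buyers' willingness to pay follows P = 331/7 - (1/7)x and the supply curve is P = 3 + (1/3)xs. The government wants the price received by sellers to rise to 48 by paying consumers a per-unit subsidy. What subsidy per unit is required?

Required subsidy s = 20 per unit

At a seller price of 48, quantity supplied is -9 + 3·48 = 135.
Buyers absorb 135 only when they pay Pb = 331/7 − (1/7)·135 = 28.
s = Ps − Pb = 48 − 28 = 20.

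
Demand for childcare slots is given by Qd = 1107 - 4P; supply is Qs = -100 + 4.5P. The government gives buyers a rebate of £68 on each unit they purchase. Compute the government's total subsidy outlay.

Pre-subsidy: 1107 - 4P = -100 + 4.5P gives P* = 142, Q* = 539.
With the rebate, buyers effectively pay Pb = Ps − 68, where Ps is the price sellers receive.
Demand in terms of Ps becomes Qd = 1107 − 4(Ps − 68) = 1379 - 4Ps. Setting this equal to supply: 1379 - 4Ps = -100 + 4.5Ps, so Ps = 174.
Buyers pay Pb = 174 − 68 = 106; Q' = -100 + 4.5·174 = 683.
Government outlay = subsidy × quantity = 68 × 683 = 46444.

Government cost = £46444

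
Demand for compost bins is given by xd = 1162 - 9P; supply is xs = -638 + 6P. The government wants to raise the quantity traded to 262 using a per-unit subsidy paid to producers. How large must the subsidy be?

Required subsidy s = 50 per unit

At x = 262, invert demand for the buyer price: Pb = (1162 − 262)/9 = 100; invert supply for the seller price: Ps = (262 − (-638))/6 = 150.
The subsidy must fill the gap: s = Ps − Pb = 150 − 100 = 50.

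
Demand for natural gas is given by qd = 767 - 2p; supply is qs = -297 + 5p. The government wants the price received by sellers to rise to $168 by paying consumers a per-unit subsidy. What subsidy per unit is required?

At a seller price of 168, quantity supplied is -297 + 5·168 = 543.
Buyers absorb 543 only when they pay pb with 767 − 2·pb = 543, i.e. pb = 112.
s = ps − pb = 168 − 112 = 56.

Required subsidy s = $56 per unit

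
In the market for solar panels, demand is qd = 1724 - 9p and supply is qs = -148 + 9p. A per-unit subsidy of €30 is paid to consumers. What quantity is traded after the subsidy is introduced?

Pre-subsidy: 1724 - 9p = -148 + 9p gives p* = 104, q* = 788.
With the rebate, buyers effectively pay pb = ps − 30, where ps is the price sellers receive.
Demand in terms of ps becomes qd = 1724 − 9(ps − 30) = 1994 - 9ps. Setting this equal to supply: 1994 - 9ps = -148 + 9ps, so ps = 119.
Buyers pay pb = 119 − 30 = 89; q' = -148 + 9·119 = 923.

q' = 923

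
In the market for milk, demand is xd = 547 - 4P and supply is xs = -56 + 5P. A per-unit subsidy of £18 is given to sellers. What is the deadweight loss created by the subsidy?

Deadweight loss = £360

Pre-subsidy: 547 - 4P = -56 + 5P gives P* = 67, x* = 279.
With the subsidy, sellers receive Ps = Pb + 18 for each unit, where Pb is the price buyers pay.
Supply in terms of Pb becomes xs = -56 + 5(Pb + 18) = 34 + 5Pb. Setting this equal to demand: 547 - 4Pb = 34 + 5Pb, so Pb = 57.
Sellers receive Ps = 57 + 18 = 75; x' = 547 − 4·57 = 319.
The subsidy expands output by 319 − 279 = 40 past the efficient level; on those units the gap between marginal cost and willingness to pay runs from 0 up to 18.
DWL = ½ × 18 × 40 = 360.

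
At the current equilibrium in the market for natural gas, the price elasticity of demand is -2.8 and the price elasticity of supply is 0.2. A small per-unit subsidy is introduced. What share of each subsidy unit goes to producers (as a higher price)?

Producer share = 14/15

For a small subsidy around the equilibrium, the benefit split depends on the relative slopes, which at a point are proportional to the elasticities.
Buyer share = εs/(εs + |εd|) = 0.2/(0.2 + 2.8) = 1/15; seller share = |εd|/(εs + |εd|) = 14/15.
So producers capture 14/15 of the subsidy.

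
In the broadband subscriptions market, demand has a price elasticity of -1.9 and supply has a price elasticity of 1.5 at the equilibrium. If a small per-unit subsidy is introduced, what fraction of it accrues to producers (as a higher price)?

Producer share = 19/34

For a small subsidy around the equilibrium, the benefit split depends on the relative slopes, which at a point are proportional to the elasticities.
Buyer share = εs/(εs + |εd|) = 1.5/(1.5 + 1.9) = 15/34; seller share = |εd|/(εs + |εd|) = 19/34.
So producers capture 19/34 of the subsidy.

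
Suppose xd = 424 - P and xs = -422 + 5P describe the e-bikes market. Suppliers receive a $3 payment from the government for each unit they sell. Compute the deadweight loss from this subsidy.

Deadweight loss = $3.75

Pre-subsidy: 424 - P = -422 + 5P gives P* = 141, x* = 283.
With the subsidy, sellers receive Ps = Pb + 3 for each unit, where Pb is the price buyers pay.
Supply in terms of Pb becomes xs = -422 + 5(Pb + 3) = -407 + 5Pb. Setting this equal to demand: 424 - Pb = -407 + 5Pb, so Pb = 138.5.
Sellers receive Ps = 138.5 + 3 = 141.5; x' = 424 − 1·138.5 = 285.5.
The subsidy expands output by 285.5 − 283 = 2.5 past the efficient level; on those units the gap between marginal cost and willingness to pay runs from 0 up to 3.
DWL = ½ × 3 × 2.5 = 3.75.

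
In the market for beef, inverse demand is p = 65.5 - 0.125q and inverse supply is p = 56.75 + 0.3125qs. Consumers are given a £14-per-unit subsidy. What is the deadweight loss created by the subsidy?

Pre-subsidy: 65.5 - 0.125q = 56.75 + 0.3125q gives q* = 20 and p* = 63.
With the rebate, buyers effectively pay pb = ps − 14, where ps is the price sellers receive.
On the curves, pb = 65.5 - 0.125q and ps = 56.75 + 0.3125q; the wedge ps − pb = 14 gives 56.75 + 0.3125q − (65.5 - 0.125q) = 14, so q' = 52.
Then pb = 65.5 − 0.125·52 = 59 and ps = 56.75 + 0.3125·52 = 73.
The subsidy expands output by 52 − 20 = 32 past the efficient level; on those units the gap between marginal cost and willingness to pay runs from 0 up to 14.
DWL = ½ × 14 × 32 = 224.

Deadweight loss = £224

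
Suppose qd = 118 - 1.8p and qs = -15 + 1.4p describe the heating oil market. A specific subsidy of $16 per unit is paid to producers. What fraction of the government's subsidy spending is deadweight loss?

Pre-subsidy: 118 - 1.8p = -15 + 1.4p gives p* = 41.5625, q* = 43.1875.
With the subsidy, sellers receive ps = pb + 16 for each unit, where pb is the price buyers pay.
Supply in terms of pb becomes qs = -15 + 1.4(pb + 16) = 7.4 + 1.4pb. Setting this equal to demand: 118 - 1.8pb = 7.4 + 1.4pb, so pb = 34.5625.
Sellers receive ps = 34.5625 + 16 = 50.5625; q' = 118 − 1.8·34.5625 = 55.7875.
ΔCS = ½(43.1875 + 55.7875)(41.5625 − 34.5625) = 346.4125; ΔPS = ½(43.1875 + 55.7875)(50.5625 − 41.5625) = 445.3875.
Government spending = 16 × 55.7875 = 892.6.
DWL = ½ × 16 × (55.7875 − 43.1875) = 100.8; fraction = 100.8 / 892.6 = 504/4463.

DWL / government spending = 504/4463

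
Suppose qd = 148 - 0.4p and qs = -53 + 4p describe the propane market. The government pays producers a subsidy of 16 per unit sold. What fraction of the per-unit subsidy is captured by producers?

Producer share = 1/11

Pre-subsidy: 148 - 0.4p = -53 + 4p gives p* = 1005/22, q* = 1427/11.
With the subsidy, sellers receive ps = pb + 16 for each unit, where pb is the price buyers pay.
Supply in terms of pb becomes qs = -53 + 4(pb + 16) = 11 + 4pb. Setting this equal to demand: 148 - 0.4pb = 11 + 4pb, so pb = 685/22.
Sellers receive ps = 685/22 + 16 = 1037/22; q' = 148 − 0.4·(685/22) = 1491/11.
Buyers' price falls by p* − pb = 1005/22 − 685/22 = 160/11; sellers' price rises by ps − p* = 1037/22 − 1005/22 = 16/11.
So producers capture (16/11)/16 = 1/11 of each unit of subsidy.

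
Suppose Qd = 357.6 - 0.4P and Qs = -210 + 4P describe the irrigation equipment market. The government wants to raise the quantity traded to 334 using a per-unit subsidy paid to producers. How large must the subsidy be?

At Q = 334, invert demand for the buyer price: Pb = (357.6 − 334)/0.4 = 59; invert supply for the seller price: Ps = (334 − (-210))/4 = 136.
The subsidy must fill the gap: s = Ps − Pb = 136 − 59 = 77.

Required subsidy s = 77 per unit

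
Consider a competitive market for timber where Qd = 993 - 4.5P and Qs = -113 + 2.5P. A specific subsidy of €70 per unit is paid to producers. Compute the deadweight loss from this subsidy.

Deadweight loss = €3937.5

Pre-subsidy: 993 - 4.5P = -113 + 2.5P gives P* = 158, Q* = 282.
With the subsidy, sellers receive Ps = Pb + 70 for each unit, where Pb is the price buyers pay.
Supply in terms of Pb becomes Qs = -113 + 2.5(Pb + 70) = 62 + 2.5Pb. Setting this equal to demand: 993 - 4.5Pb = 62 + 2.5Pb, so Pb = 133.
Sellers receive Ps = 133 + 70 = 203; Q' = 993 − 4.5·133 = 394.5.
The subsidy expands output by 394.5 − 282 = 112.5 past the efficient level; on those units the gap between marginal cost and willingness to pay runs from 0 up to 70.
DWL = ½ × 70 × 112.5 = 3937.5.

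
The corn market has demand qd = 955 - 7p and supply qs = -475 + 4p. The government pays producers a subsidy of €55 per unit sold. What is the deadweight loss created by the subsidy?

Deadweight loss = €3850

Pre-subsidy: 955 - 7p = -475 + 4p gives p* = 130, q* = 45.
With the subsidy, sellers receive ps = pb + 55 for each unit, where pb is the price buyers pay.
Supply in terms of pb becomes qs = -475 + 4(pb + 55) = -255 + 4pb. Setting this equal to demand: 955 - 7pb = -255 + 4pb, so pb = 110.
Sellers receive ps = 110 + 55 = 165; q' = 955 − 7·110 = 185.
The subsidy expands output by 185 − 45 = 140 past the efficient level; on those units the gap between marginal cost and willingness to pay runs from 0 up to 55.
DWL = ½ × 55 × 140 = 3850.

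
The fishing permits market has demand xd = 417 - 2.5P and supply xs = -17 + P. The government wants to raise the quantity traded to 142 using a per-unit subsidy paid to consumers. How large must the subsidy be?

At x = 142, invert demand for the buyer price: Pb = (417 − 142)/2.5 = 110; invert supply for the seller price: Ps = (142 − (-17))/1 = 159.
The subsidy must fill the gap: s = Ps − Pb = 159 − 110 = 49.

Required subsidy s = 49 per unit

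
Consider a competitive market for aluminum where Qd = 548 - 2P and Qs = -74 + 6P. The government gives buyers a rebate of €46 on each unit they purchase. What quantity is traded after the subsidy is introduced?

Q' = 461.5

Pre-subsidy: 548 - 2P = -74 + 6P gives P* = 77.75, Q* = 392.5.
With the rebate, buyers effectively pay Pb = Ps − 46, where Ps is the price sellers receive.
Demand in terms of Ps becomes Qd = 548 − 2(Ps − 46) = 640 - 2Ps. Setting this equal to supply: 640 - 2Ps = -74 + 6Ps, so Ps = 89.25.
Buyers pay Pb = 89.25 − 46 = 43.25; Q' = -74 + 6·89.25 = 461.5.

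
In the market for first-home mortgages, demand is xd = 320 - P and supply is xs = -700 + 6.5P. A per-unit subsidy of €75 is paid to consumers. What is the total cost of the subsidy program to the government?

Pre-subsidy: 320 - P = -700 + 6.5P gives P* = 136, x* = 184.
With the rebate, buyers effectively pay Pb = Ps − 75, where Ps is the price sellers receive.
Demand in terms of Ps becomes xd = 320 − 1(Ps − 75) = 395 - Ps. Setting this equal to supply: 395 - Ps = -700 + 6.5Ps, so Ps = 146.
Buyers pay Pb = 146 − 75 = 71; x' = -700 + 6.5·146 = 249.
Government outlay = subsidy × quantity = 75 × 249 = 18675.

Government cost = €18675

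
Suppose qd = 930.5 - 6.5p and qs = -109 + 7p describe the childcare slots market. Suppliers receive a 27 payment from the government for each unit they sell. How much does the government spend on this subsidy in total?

Pre-subsidy: 930.5 - 6.5p = -109 + 7p gives p* = 77, q* = 430.
With the subsidy, sellers receive ps = pb + 27 for each unit, where pb is the price buyers pay.
Supply in terms of pb becomes qs = -109 + 7(pb + 27) = 80 + 7pb. Setting this equal to demand: 930.5 - 6.5pb = 80 + 7pb, so pb = 63.
Sellers receive ps = 63 + 27 = 90; q' = 930.5 − 6.5·63 = 521.
Government outlay = subsidy × quantity = 27 × 521 = 14067.

Government cost = 14067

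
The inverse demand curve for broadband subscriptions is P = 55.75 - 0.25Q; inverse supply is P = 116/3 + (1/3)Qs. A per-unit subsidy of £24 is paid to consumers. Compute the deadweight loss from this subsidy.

Pre-subsidy: 55.75 - 0.25Q = 116/3 + (1/3)Q gives Q* = 205/7 and P* = 339/7.
With the rebate, buyers effectively pay Pb = Ps − 24, where Ps is the price sellers receive.
On the curves, Pb = 55.75 - 0.25Q and Ps = 116/3 + (1/3)Q; the wedge Ps − Pb = 24 gives 116/3 + (1/3)Q − (55.75 - 0.25Q) = 24, so Q' = 493/7.
Then Pb = 55.75 − 0.25·(493/7) = 267/7 and Ps = 116/3 + (1/3)·(493/7) = 435/7.
The subsidy expands output by 493/7 − 205/7 = 288/7 past the efficient level; on those units the gap between marginal cost and willingness to pay runs from 0 up to 24.
DWL = ½ × 24 × 288/7 = 3456/7.

Deadweight loss = 3456/7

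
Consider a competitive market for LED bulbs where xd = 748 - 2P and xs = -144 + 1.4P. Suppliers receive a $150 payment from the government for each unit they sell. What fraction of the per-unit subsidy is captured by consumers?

Pre-subsidy: 748 - 2P = -144 + 1.4P gives P* = 4460/17, x* = 3796/17.
With the subsidy, sellers receive Ps = Pb + 150 for each unit, where Pb is the price buyers pay.
Supply in terms of Pb becomes xs = -144 + 1.4(Pb + 150) = 66 + 1.4Pb. Setting this equal to demand: 748 - 2Pb = 66 + 1.4Pb, so Pb = 3410/17.
Sellers receive Ps = 3410/17 + 150 = 5960/17; x' = 748 − 2·(3410/17) = 5896/17.
Buyers' price falls by P* − Pb = 4460/17 − 3410/17 = 1050/17; sellers' price rises by Ps − P* = 5960/17 − 4460/17 = 1500/17.
So consumers capture (1050/17)/150 = 7/17 of each unit of subsidy.

Consumer share = 7/17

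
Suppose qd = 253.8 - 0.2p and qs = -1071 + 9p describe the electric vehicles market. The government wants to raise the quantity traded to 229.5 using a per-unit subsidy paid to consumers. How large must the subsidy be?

At q = 229.5, invert demand for the buyer price: pb = (253.8 − 229.5)/0.2 = 121.5; invert supply for the seller price: ps = (229.5 − (-1071))/9 = 144.5.
The subsidy must fill the gap: s = ps − pb = 144.5 − 121.5 = 23.

Required subsidy s = 23 per unit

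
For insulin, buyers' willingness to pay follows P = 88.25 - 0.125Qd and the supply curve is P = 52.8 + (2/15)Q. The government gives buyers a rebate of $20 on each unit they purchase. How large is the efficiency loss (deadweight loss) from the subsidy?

Deadweight loss = 24000/31

Pre-subsidy: 88.25 - 0.125Q = 52.8 + (2/15)Q gives Q* = 4254/31 and P* = 2204/31.
With the rebate, buyers effectively pay Pb = Ps − 20, where Ps is the price sellers receive.
On the curves, Pb = 88.25 - 0.125Q and Ps = 52.8 + (2/15)Q; the wedge Ps − Pb = 20 gives 52.8 + (2/15)Q − (88.25 - 0.125Q) = 20, so Q' = 6654/31.
Then Pb = 88.25 − 0.125·(6654/31) = 1904/31 and Ps = 52.8 + (2/15)·(6654/31) = 2524/31.
The subsidy expands output by 6654/31 − 4254/31 = 2400/31 past the efficient level; on those units the gap between marginal cost and willingness to pay runs from 0 up to 20.
DWL = ½ × 20 × 2400/31 = 24000/31.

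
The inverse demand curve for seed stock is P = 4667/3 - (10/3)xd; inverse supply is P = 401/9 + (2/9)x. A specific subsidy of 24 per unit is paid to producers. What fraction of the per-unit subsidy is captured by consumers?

Pre-subsidy: 4667/3 - (10/3)x = 401/9 + (2/9)x gives x* = 425 and P* = 139.
With the subsidy, sellers receive Ps = Pb + 24 for each unit, where Pb is the price buyers pay.
On the curves, Pb = 4667/3 - (10/3)x and Ps = 401/9 + (2/9)x; the wedge Ps − Pb = 24 gives 401/9 + (2/9)x − (4667/3 - (10/3)x) = 24, so x' = 431.75.
Then Pb = 4667/3 − (10/3)·431.75 = 116.5 and Ps = 401/9 + (2/9)·431.75 = 140.5.
Buyers' price falls by P* − Pb = 139 − 116.5 = 22.5; sellers' price rises by Ps − P* = 140.5 − 139 = 1.5.
So consumers capture 22.5/24 = 0.9375 of each unit of subsidy.

Consumer share = 0.9375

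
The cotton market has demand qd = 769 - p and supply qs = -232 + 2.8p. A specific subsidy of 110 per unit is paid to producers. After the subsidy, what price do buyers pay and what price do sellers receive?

Buyers pay 3465/19; sellers receive 5555/19

Pre-subsidy: 769 - p = -232 + 2.8p gives p* = 5005/19, q* = 9606/19.
With the subsidy, sellers receive ps = pb + 110 for each unit, where pb is the price buyers pay.
Supply in terms of pb becomes qs = -232 + 2.8(pb + 110) = 76 + 2.8pb. Setting this equal to demand: 769 - pb = 76 + 2.8pb, so pb = 3465/19.
Sellers receive ps = 3465/19 + 110 = 5555/19; q' = 769 − 1·(3465/19) = 11146/19.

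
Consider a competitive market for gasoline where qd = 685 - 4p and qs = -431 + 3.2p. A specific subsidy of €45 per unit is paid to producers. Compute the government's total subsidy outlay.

Pre-subsidy: 685 - 4p = -431 + 3.2p gives p* = 155, q* = 65.
With the subsidy, sellers receive ps = pb + 45 for each unit, where pb is the price buyers pay.
Supply in terms of pb becomes qs = -431 + 3.2(pb + 45) = -287 + 3.2pb. Setting this equal to demand: 685 - 4pb = -287 + 3.2pb, so pb = 135.
Sellers receive ps = 135 + 45 = 180; q' = 685 − 4·135 = 145.
Government outlay = subsidy × quantity = 45 × 145 = 6525.

Government cost = €6525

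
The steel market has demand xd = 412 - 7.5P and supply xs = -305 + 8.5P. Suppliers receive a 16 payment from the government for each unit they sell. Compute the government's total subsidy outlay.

Government cost = 2234.5

Pre-subsidy: 412 - 7.5P = -305 + 8.5P gives P* = 44.8125, x* = 75.90625.
With the subsidy, sellers receive Ps = Pb + 16 for each unit, where Pb is the price buyers pay.
Supply in terms of Pb becomes xs = -305 + 8.5(Pb + 16) = -169 + 8.5Pb. Setting this equal to demand: 412 - 7.5Pb = -169 + 8.5Pb, so Pb = 36.3125.
Sellers receive Ps = 36.3125 + 16 = 52.3125; x' = 412 − 7.5·36.3125 = 139.65625.
Government outlay = subsidy × quantity = 16 × 139.65625 = 2234.5.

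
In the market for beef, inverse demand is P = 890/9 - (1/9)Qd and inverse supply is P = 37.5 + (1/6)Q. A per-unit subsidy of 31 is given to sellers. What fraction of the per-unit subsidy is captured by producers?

Producer share = 0.6

Pre-subsidy: 890/9 - (1/9)Q = 37.5 + (1/6)Q gives Q* = 221 and P* = 223/3.
With the subsidy, sellers receive Ps = Pb + 31 for each unit, where Pb is the price buyers pay.
On the curves, Pb = 890/9 - (1/9)Q and Ps = 37.5 + (1/6)Q; the wedge Ps − Pb = 31 gives 37.5 + (1/6)Q − (890/9 - (1/9)Q) = 31, so Q' = 332.6.
Then Pb = 890/9 − (1/9)·332.6 = 929/15 and Ps = 37.5 + (1/6)·332.6 = 1394/15.
Buyers' price falls by P* − Pb = 223/3 − 929/15 = 12.4; sellers' price rises by Ps − P* = 1394/15 − 223/3 = 18.6.
So producers capture 18.6/31 = 0.6 of each unit of subsidy.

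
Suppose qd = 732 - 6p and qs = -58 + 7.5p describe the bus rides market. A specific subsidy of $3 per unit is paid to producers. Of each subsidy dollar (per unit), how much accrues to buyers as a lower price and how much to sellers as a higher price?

Buyers gain 5/3 per unit; sellers gain 4/3 per unit

Pre-subsidy: 732 - 6p = -58 + 7.5p gives p* = 1580/27, q* = 3428/9.
With the subsidy, sellers receive ps = pb + 3 for each unit, where pb is the price buyers pay.
Supply in terms of pb becomes qs = -58 + 7.5(pb + 3) = -35.5 + 7.5pb. Setting this equal to demand: 732 - 6pb = -35.5 + 7.5pb, so pb = 1535/27.
Sellers receive ps = 1535/27 + 3 = 1616/27; q' = 732 − 6·(1535/27) = 3518/9.
Buyers' price falls by p* − pb = 1580/27 − 1535/27 = 5/3; sellers' price rises by ps − p* = 1616/27 − 1580/27 = 4/3.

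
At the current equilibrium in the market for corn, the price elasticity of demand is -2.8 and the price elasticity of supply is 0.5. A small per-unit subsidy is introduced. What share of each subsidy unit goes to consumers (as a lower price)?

For a small subsidy around the equilibrium, the benefit split depends on the relative slopes, which at a point are proportional to the elasticities.
Buyer share = εs/(εs + |εd|) = 0.5/(0.5 + 2.8) = 5/33; seller share = |εd|/(εs + |εd|) = 28/33.

Consumer share = 5/33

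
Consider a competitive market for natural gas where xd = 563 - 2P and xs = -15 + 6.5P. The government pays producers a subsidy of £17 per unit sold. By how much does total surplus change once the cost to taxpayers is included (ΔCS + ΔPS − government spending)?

Pre-subsidy: 563 - 2P = -15 + 6.5P gives P* = 68, x* = 427.
With the subsidy, sellers receive Ps = Pb + 17 for each unit, where Pb is the price buyers pay.
Supply in terms of Pb becomes xs = -15 + 6.5(Pb + 17) = 95.5 + 6.5Pb. Setting this equal to demand: 563 - 2Pb = 95.5 + 6.5Pb, so Pb = 55.
Sellers receive Ps = 55 + 17 = 72; x' = 563 − 2·55 = 453.
ΔCS = ½(427 + 453)(68 − 55) = 5720; ΔPS = ½(427 + 453)(72 − 68) = 1760.
Government spending = 17 × 453 = 7701.
Net change = 5720 + 1760 − 7701 = -221. The loss equals the DWL triangle ½·17·26.

Net change in total surplus = -£221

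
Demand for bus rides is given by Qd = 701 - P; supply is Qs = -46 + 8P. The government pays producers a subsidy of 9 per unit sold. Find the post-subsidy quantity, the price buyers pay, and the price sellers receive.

Q' = 626; buyers pay 75; sellers receive 84

Pre-subsidy: 701 - P = -46 + 8P gives P* = 83, Q* = 618.
With the subsidy, sellers receive Ps = Pb + 9 for each unit, where Pb is the price buyers pay.
Supply in terms of Pb becomes Qs = -46 + 8(Pb + 9) = 26 + 8Pb. Setting this equal to demand: 701 - Pb = 26 + 8Pb, so Pb = 75.
Sellers receive Ps = 75 + 9 = 84; Q' = 701 − 1·75 = 626.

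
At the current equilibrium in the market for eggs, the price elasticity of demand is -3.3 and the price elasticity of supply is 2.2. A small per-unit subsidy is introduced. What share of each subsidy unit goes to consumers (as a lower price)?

Consumer share = 0.4

For a small subsidy around the equilibrium, the benefit split depends on the relative slopes, which at a point are proportional to the elasticities.
Buyer share = εs/(εs + |εd|) = 2.2/(2.2 + 3.3) = 0.4; seller share = |εd|/(εs + |εd|) = 0.6.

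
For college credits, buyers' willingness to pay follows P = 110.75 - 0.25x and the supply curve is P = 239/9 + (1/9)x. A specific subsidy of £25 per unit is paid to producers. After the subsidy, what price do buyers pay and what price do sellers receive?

Buyers pay 457/13; sellers receive 782/13

Pre-subsidy: 110.75 - 0.25x = 239/9 + (1/9)x gives x* = 3031/13 and P* = 682/13.
With the subsidy, sellers receive Ps = Pb + 25 for each unit, where Pb is the price buyers pay.
On the curves, Pb = 110.75 - 0.25x and Ps = 239/9 + (1/9)x; the wedge Ps − Pb = 25 gives 239/9 + (1/9)x − (110.75 - 0.25x) = 25, so x' = 3931/13.
Then Pb = 110.75 − 0.25·(3931/13) = 457/13 and Ps = 239/9 + (1/9)·(3931/13) = 782/13.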